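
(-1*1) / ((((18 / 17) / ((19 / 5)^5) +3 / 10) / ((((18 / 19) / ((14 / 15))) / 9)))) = -110772850 / 295968281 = -0.37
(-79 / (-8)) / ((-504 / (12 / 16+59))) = -18881 / 16128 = -1.17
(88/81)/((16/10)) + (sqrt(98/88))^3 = 55/81 + 343 * sqrt(11)/968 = 1.85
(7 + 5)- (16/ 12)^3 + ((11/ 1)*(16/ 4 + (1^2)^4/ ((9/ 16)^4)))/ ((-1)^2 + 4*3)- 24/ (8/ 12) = -95356/ 6561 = -14.53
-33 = -33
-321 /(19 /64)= -1081.26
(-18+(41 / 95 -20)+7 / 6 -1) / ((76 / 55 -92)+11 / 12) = 469018 / 1124857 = 0.42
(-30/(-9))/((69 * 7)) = 10/1449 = 0.01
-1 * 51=-51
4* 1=4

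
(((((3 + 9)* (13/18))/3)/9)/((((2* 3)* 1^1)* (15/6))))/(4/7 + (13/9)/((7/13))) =182/27675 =0.01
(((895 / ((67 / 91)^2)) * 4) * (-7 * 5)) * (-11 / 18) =5706851150 / 40401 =141255.20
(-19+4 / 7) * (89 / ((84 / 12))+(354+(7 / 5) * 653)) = -5783328 / 245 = -23605.42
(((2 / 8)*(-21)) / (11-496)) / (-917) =-3 / 254140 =-0.00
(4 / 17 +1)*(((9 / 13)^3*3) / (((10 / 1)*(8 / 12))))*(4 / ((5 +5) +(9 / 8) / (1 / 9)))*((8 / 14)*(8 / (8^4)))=19683 / 481055120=0.00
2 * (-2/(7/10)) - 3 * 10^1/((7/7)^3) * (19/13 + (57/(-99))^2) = -1965640/33033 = -59.51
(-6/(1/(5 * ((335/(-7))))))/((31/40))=402000/217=1852.53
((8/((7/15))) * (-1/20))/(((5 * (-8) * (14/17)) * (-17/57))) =-171/1960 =-0.09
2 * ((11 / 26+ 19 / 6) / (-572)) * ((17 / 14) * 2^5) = -2720 / 5577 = -0.49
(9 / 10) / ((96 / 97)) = 291 / 320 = 0.91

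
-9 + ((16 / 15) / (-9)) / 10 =-6083 / 675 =-9.01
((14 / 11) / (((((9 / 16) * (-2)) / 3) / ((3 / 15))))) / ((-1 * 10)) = 56 / 825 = 0.07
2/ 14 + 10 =71/ 7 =10.14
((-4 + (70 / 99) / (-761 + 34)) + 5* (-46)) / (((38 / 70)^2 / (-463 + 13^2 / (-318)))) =368066.04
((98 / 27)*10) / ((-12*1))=-245 / 81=-3.02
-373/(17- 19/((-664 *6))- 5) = -1486032/47827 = -31.07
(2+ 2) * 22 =88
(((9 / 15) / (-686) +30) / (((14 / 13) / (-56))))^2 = 7157347803684 / 2941225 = 2433458.10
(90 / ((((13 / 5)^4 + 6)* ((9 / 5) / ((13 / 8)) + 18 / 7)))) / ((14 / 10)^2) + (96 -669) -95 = -14045941823 / 21034461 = -667.76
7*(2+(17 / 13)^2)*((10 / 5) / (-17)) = -8778 / 2873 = -3.06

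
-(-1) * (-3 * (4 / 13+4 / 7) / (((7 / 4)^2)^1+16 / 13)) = -3840 / 6251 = -0.61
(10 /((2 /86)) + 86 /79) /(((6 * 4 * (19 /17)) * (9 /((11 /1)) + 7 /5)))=7.25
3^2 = 9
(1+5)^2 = 36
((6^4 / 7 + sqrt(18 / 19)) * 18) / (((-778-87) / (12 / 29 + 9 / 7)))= -1609632 / 245833-3726 * sqrt(38) / 667261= -6.58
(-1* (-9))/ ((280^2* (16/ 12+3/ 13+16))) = 351/ 53704000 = 0.00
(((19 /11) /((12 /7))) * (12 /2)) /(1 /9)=54.41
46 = 46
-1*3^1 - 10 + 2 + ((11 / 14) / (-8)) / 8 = -9867 / 896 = -11.01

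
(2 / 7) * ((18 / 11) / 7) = 36 / 539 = 0.07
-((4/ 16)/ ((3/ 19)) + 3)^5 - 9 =-505523863/ 248832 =-2031.59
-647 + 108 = -539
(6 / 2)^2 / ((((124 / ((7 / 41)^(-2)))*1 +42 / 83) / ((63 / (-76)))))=-11301363 / 6241880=-1.81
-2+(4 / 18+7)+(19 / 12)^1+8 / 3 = 341 / 36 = 9.47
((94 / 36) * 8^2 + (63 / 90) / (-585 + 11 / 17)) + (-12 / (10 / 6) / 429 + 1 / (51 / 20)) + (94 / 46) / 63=58618980536251 / 349927037460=167.52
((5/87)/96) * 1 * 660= 0.40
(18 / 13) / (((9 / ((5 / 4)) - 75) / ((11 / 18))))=-0.01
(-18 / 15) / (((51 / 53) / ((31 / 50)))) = -1643 / 2125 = -0.77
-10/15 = -2/3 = -0.67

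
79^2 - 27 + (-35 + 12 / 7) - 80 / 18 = 6176.27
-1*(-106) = 106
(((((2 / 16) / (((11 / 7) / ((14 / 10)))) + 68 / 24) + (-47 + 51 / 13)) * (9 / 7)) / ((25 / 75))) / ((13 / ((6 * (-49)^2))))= -6377763609 / 37180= -171537.48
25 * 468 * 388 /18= 252200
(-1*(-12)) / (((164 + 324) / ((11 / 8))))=33 / 976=0.03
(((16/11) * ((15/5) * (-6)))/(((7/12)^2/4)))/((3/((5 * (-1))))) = 276480/539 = 512.95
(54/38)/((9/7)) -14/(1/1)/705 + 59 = 804844/13395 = 60.09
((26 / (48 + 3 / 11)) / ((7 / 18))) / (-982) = -286 / 202783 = -0.00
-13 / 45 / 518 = -13 / 23310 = -0.00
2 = 2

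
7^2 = 49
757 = 757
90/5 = 18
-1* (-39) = 39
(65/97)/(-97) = -0.01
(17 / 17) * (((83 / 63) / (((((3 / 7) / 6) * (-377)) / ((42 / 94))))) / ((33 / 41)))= -47642 / 1754181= -0.03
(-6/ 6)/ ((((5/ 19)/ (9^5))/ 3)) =-3365793/ 5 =-673158.60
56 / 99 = 0.57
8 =8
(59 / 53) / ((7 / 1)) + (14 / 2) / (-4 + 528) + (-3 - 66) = -13380363 / 194404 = -68.83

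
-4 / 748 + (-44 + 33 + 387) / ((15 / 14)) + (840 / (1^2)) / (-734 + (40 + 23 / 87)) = 11841127183 / 33859155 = 349.72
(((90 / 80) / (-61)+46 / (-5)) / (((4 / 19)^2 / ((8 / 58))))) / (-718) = 8119973 / 203222720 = 0.04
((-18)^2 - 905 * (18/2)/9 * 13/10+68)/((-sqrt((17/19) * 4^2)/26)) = 20397 * sqrt(323)/68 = 5390.87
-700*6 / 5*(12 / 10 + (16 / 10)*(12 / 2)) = -9072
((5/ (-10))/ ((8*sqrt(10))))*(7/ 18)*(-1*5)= 7*sqrt(10)/ 576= 0.04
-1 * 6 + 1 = -5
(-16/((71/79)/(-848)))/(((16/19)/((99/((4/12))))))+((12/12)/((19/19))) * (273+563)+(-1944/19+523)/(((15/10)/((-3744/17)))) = 120708265988/22933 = 5263518.34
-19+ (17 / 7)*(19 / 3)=-76 / 21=-3.62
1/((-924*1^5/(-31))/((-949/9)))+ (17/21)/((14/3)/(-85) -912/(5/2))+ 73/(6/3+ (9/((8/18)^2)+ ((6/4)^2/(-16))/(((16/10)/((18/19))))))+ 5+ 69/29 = 1266440699902765/235530657600084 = 5.38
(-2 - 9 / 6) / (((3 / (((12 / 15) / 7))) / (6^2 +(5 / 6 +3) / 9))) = -1967 / 405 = -4.86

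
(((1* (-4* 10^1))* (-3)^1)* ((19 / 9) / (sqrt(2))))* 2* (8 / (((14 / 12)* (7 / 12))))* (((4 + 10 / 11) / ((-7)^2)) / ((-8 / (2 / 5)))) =-393984* sqrt(2) / 26411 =-21.10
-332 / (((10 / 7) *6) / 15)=-581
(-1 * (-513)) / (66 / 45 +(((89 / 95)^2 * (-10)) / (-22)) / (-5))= 152784225 / 413047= 369.90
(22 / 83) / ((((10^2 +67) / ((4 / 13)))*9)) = 0.00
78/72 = 13/12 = 1.08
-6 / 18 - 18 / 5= -59 / 15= -3.93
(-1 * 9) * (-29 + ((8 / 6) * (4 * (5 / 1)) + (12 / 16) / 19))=1569 / 76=20.64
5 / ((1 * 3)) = 5 / 3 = 1.67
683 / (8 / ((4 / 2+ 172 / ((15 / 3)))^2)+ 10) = 5655923 / 82860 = 68.26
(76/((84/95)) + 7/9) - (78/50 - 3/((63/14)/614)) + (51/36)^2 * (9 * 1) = 12916663/25200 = 512.57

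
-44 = -44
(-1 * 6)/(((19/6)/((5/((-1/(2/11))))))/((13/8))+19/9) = 3510/19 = 184.74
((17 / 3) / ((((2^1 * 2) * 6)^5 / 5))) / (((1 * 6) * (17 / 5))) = 25 / 143327232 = 0.00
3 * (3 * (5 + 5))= 90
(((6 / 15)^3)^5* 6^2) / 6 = 196608 / 30517578125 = 0.00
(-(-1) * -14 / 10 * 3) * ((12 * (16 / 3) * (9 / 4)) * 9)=-27216 / 5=-5443.20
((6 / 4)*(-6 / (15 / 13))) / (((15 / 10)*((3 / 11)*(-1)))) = 286 / 15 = 19.07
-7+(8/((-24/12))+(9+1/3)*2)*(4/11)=-5/3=-1.67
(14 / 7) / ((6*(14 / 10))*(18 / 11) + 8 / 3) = 165 / 1354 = 0.12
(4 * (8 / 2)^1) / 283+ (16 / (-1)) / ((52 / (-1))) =1340 / 3679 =0.36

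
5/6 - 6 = -31/6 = -5.17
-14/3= -4.67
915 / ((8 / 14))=6405 / 4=1601.25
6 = 6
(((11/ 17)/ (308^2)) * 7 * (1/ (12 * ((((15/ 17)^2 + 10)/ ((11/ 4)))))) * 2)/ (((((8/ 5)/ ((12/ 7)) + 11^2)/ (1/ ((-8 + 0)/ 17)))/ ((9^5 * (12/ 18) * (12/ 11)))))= -17065161/ 11230586752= -0.00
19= 19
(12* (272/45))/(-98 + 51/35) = -7616/10137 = -0.75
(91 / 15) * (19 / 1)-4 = 1669 / 15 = 111.27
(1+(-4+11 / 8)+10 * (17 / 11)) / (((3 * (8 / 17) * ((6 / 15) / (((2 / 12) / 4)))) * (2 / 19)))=1965455 / 202752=9.69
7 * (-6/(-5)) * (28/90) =196/75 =2.61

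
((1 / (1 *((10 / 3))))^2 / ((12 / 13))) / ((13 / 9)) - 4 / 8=-173 / 400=-0.43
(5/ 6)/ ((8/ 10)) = 25/ 24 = 1.04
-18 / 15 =-6 / 5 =-1.20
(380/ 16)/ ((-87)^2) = 95/ 30276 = 0.00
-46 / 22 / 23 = -1 / 11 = -0.09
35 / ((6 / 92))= 1610 / 3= 536.67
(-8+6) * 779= -1558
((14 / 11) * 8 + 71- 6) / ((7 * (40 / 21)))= 2481 / 440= 5.64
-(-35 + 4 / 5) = 171 / 5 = 34.20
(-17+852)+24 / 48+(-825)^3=-1123029579 / 2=-561514789.50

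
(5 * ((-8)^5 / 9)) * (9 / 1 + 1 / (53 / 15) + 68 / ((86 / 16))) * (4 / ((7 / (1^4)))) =-228171.20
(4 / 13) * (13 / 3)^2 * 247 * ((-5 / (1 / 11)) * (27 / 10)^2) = -2861001 / 5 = -572200.20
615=615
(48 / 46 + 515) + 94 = 14031 / 23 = 610.04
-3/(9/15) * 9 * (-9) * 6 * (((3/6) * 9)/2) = 10935/2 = 5467.50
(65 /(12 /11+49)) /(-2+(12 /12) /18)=-2574 /3857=-0.67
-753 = -753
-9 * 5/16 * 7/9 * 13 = -28.44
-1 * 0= 0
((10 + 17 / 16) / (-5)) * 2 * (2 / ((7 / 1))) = -177 / 140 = -1.26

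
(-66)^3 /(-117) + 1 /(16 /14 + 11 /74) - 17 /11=2456.46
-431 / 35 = -12.31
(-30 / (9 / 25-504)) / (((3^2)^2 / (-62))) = -15500 / 339957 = -0.05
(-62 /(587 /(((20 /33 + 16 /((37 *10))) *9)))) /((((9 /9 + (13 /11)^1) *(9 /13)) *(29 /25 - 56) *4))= 1996865 /1071962964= 0.00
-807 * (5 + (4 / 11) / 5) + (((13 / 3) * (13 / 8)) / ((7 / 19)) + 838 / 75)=-62576429 / 15400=-4063.40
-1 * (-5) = 5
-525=-525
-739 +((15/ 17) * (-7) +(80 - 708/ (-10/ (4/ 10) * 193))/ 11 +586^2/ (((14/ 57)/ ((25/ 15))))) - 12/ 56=29425250832779/ 12631850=2329449.04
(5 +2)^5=16807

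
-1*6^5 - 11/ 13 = -101099/ 13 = -7776.85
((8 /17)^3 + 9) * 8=357832 /4913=72.83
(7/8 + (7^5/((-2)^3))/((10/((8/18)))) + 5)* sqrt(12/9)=-31499* sqrt(3)/540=-101.03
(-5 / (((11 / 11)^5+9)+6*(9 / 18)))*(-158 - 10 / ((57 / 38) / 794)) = 6290 / 3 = 2096.67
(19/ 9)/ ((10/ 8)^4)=4864/ 5625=0.86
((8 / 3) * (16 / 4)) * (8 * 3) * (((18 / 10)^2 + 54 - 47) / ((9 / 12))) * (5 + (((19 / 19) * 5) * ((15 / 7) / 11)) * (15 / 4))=34930688 / 1155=30243.02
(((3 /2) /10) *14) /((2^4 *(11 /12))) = 63 /440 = 0.14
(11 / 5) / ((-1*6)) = -11 / 30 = -0.37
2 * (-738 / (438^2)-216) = -2302169 / 5329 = -432.01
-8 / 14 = -0.57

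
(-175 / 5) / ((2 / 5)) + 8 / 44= -1921 / 22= -87.32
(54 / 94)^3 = 19683 / 103823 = 0.19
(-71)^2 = 5041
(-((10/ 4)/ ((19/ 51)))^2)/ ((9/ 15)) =-75.05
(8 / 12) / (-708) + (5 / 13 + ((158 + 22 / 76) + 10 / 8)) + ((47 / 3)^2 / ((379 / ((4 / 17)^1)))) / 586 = 158386897569695 / 990392213772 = 159.92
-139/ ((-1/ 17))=2363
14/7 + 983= 985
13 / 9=1.44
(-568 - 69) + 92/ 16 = -631.25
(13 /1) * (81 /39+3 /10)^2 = 95481 /1300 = 73.45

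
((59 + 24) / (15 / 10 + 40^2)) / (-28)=-83 / 44842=-0.00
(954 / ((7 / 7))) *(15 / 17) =14310 / 17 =841.76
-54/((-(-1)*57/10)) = -180/19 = -9.47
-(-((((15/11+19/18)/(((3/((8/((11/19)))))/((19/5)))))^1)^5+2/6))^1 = 158311890207727906682829386501/1163042791935190959375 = 136118714.90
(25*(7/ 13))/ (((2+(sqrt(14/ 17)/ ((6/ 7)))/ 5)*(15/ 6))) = 1071000/ 393341 - 7350*sqrt(238)/ 393341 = 2.43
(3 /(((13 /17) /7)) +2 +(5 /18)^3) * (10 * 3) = 11176405 /12636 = 884.49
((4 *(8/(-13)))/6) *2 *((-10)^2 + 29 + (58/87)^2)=-37280/351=-106.21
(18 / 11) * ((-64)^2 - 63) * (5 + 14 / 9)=475894 / 11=43263.09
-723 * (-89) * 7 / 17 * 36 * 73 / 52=295931853 / 221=1339058.16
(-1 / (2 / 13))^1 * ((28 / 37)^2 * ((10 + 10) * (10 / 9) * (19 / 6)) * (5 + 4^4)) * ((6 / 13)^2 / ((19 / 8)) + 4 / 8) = -2152530800 / 53391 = -40316.36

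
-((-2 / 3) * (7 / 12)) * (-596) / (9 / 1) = -2086 / 81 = -25.75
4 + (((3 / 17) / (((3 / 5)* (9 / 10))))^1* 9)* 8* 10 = 4068 / 17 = 239.29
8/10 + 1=9/5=1.80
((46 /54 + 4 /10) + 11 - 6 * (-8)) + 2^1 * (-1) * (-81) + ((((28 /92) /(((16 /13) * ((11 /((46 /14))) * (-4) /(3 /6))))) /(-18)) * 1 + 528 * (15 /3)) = 1088113859 /380160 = 2862.25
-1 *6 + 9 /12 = -5.25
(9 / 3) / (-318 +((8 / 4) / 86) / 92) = -11868 / 1258007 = -0.01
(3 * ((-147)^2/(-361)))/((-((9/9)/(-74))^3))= -26269456248/361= -72768576.86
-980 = -980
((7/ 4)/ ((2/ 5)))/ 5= 7/ 8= 0.88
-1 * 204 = -204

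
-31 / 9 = -3.44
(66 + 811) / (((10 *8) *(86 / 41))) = 35957 / 6880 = 5.23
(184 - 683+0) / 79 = -499 / 79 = -6.32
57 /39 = 19 /13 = 1.46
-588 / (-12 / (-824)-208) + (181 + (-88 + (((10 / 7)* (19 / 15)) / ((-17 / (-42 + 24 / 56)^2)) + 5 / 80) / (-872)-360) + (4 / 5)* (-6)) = -936801363579691 / 3485616928640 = -268.76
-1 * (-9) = 9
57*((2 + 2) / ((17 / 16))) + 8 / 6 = 215.92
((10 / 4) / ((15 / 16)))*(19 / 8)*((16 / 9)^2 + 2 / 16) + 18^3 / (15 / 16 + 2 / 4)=182328901 / 44712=4077.85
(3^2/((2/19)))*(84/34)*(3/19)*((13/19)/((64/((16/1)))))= 7371/1292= 5.71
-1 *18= -18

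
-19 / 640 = -0.03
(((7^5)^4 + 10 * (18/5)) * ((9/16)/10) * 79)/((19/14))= 397126109363215108149/1520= 261267177212641518.52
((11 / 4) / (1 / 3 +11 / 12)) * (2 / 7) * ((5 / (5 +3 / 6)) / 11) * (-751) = -3004 / 77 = -39.01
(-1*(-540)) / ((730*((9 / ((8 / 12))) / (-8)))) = -32 / 73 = -0.44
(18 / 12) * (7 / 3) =7 / 2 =3.50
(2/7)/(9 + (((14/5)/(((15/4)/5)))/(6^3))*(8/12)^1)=2430/76643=0.03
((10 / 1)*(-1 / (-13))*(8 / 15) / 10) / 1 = 8 / 195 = 0.04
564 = 564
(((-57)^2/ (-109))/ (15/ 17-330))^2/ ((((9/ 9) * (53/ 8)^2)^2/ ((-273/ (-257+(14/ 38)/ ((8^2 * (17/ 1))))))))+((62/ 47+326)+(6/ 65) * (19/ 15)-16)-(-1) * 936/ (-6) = 4218495815311029971675282386/ 27139747150850903481993925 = 155.44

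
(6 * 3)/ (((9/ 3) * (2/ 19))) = 57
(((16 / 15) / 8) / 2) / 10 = 1 / 150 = 0.01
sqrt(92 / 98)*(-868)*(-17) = 2108*sqrt(46) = 14297.15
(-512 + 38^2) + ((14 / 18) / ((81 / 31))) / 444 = 301666249 / 323676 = 932.00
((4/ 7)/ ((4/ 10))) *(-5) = -50/ 7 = -7.14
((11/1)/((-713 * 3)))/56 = -11/119784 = -0.00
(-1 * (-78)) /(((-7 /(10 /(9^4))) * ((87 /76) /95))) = -1877200 /1331883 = -1.41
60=60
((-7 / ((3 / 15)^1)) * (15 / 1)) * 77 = -40425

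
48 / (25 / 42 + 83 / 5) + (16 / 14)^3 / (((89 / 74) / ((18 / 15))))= 2359442208 / 551164985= 4.28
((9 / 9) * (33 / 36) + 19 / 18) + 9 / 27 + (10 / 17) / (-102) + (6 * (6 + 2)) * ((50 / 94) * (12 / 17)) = 9937369 / 488988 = 20.32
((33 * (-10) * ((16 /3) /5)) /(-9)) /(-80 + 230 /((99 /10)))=-968 /1405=-0.69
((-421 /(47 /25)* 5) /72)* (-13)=684125 /3384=202.16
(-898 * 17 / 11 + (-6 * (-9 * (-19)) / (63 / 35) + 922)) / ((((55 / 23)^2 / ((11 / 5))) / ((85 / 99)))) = -11385138 / 33275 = -342.15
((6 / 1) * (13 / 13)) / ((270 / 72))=8 / 5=1.60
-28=-28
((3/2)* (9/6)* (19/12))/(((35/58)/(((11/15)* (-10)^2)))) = 6061/14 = 432.93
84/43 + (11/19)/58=93041/47386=1.96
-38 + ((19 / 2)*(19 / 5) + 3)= 11 / 10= 1.10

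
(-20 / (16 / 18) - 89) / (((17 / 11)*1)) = -2453 / 34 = -72.15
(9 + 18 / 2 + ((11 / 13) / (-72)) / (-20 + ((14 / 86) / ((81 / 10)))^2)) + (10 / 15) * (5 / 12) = 4150891459219 / 227093143680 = 18.28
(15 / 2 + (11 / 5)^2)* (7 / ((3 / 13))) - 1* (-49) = 63497 / 150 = 423.31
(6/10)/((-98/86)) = -129/245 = -0.53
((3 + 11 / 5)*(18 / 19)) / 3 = 156 / 95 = 1.64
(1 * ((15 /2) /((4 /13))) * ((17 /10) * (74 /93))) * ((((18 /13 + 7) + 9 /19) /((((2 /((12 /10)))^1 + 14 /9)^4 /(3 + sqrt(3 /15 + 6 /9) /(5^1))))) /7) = 752465781 * sqrt(195) /145805978150 + 6772192029 /5832239126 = 1.23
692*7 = 4844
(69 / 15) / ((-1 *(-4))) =23 / 20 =1.15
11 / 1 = 11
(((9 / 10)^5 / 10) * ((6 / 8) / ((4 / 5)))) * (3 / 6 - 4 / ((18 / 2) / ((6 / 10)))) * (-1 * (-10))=413343 / 3200000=0.13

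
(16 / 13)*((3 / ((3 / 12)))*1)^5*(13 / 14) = 1990656 / 7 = 284379.43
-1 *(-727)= 727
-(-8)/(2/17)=68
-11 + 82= 71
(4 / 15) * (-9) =-12 / 5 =-2.40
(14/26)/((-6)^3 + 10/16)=-56/22399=-0.00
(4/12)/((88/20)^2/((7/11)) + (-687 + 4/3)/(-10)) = 350/103939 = 0.00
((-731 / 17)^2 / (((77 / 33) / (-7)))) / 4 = -5547 / 4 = -1386.75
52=52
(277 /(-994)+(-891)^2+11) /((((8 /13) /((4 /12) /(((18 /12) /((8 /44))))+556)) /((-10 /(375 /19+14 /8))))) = -3832023152143420 /11478357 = -333847705.92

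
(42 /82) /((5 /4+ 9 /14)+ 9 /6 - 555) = -0.00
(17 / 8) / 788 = 17 / 6304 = 0.00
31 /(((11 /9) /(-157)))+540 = -37863 /11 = -3442.09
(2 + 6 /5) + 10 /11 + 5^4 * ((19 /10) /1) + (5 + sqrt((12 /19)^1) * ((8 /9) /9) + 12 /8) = 16 * sqrt(57) /1539 + 65896 /55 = 1198.19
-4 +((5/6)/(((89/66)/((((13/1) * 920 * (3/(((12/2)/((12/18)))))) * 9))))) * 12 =23680444/89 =266072.40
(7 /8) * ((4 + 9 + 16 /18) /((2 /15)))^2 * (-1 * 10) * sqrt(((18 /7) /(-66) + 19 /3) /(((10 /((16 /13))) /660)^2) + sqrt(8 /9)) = -1953125 * sqrt(49686 * sqrt(2) + 3095414784) /5616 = -19349390.77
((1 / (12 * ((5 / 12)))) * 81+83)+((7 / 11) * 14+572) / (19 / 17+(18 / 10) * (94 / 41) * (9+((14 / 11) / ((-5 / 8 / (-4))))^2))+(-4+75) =2830288603553 / 16449286265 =172.06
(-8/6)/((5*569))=-4/8535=-0.00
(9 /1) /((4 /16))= 36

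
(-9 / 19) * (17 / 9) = -17 / 19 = -0.89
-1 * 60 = -60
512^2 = 262144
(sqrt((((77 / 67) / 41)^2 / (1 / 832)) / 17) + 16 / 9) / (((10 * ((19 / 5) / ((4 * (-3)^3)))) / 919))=-88224 / 19 - 30569616 * sqrt(221) / 887281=-5155.55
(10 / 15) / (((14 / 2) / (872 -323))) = 52.29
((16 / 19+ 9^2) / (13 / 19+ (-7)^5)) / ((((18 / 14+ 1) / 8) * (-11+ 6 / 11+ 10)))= 23947 / 638640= 0.04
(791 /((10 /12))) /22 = 2373 /55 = 43.15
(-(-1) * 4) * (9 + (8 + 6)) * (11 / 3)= 1012 / 3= 337.33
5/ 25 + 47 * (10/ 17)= 2367/ 85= 27.85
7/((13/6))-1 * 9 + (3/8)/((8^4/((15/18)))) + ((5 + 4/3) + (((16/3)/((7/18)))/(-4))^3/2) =-17171806907/876675072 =-19.59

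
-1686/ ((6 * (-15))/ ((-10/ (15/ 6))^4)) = 71936/ 15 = 4795.73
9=9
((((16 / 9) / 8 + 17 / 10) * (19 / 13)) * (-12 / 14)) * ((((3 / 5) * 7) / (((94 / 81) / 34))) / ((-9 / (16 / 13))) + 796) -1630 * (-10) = 60147939736 / 4170075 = 14423.71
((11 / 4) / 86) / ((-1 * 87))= -11 / 29928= -0.00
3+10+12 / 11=155 / 11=14.09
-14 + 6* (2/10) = -64/5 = -12.80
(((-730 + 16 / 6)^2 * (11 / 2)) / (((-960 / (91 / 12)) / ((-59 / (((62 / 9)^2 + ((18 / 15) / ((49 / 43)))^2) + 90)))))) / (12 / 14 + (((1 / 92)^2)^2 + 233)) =1653130500575718028865 / 39504176119536913503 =41.85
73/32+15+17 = 1097/32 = 34.28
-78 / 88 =-39 / 44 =-0.89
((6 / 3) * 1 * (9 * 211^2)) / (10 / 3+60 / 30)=1202067 / 8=150258.38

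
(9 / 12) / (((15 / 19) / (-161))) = -3059 / 20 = -152.95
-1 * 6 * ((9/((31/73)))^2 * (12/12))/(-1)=2695.00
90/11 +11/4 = 10.93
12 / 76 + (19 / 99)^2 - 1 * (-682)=127037620 / 186219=682.19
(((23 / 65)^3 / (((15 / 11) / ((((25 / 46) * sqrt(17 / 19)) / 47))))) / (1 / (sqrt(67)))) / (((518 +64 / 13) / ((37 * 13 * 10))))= 19573 * sqrt(21641) / 107615430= 0.03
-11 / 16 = -0.69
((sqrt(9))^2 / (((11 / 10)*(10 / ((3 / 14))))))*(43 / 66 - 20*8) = -94653 / 3388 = -27.94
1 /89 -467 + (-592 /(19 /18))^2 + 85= 10093706987 /32129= 314161.88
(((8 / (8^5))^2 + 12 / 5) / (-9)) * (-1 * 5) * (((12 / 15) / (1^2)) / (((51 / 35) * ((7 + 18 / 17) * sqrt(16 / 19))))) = 1409286179 * sqrt(19) / 62058921984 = 0.10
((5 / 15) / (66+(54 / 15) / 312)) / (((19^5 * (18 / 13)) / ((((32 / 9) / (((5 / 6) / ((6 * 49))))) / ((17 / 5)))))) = 10599680 / 19506254795883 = 0.00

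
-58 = -58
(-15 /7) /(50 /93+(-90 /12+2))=2790 /6461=0.43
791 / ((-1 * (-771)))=791 / 771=1.03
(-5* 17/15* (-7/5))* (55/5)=1309/15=87.27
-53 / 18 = -2.94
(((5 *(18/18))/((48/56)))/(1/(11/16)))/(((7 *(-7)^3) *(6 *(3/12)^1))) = -55/49392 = -0.00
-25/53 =-0.47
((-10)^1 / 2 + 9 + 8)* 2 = 24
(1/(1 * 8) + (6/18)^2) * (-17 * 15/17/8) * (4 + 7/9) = -3655/1728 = -2.12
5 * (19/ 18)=95/ 18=5.28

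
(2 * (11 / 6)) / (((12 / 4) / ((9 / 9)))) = 11 / 9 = 1.22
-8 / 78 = -4 / 39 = -0.10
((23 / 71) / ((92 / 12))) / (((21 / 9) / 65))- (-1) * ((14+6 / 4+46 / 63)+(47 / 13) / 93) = 62897329 / 3605238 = 17.45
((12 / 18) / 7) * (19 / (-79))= -38 / 1659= -0.02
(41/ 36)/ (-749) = -41/ 26964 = -0.00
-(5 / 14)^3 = -125 / 2744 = -0.05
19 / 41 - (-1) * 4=183 / 41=4.46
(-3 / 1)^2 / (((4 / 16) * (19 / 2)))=72 / 19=3.79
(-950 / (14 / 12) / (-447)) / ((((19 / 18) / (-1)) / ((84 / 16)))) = -1350 / 149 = -9.06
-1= -1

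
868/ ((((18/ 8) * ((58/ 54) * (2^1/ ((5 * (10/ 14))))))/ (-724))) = -13466400/ 29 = -464358.62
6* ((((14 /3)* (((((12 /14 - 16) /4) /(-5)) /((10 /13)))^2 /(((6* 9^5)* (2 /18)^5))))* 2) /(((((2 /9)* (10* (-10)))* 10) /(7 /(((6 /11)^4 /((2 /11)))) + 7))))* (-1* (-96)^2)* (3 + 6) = 72151.52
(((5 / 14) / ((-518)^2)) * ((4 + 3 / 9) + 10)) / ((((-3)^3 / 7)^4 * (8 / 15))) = 7525 / 46562734656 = 0.00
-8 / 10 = -4 / 5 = -0.80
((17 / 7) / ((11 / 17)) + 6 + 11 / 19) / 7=15116 / 10241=1.48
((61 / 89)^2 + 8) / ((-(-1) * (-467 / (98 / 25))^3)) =-63143630088 / 12605227289421875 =-0.00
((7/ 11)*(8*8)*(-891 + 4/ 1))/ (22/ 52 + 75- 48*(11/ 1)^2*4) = 10331776/ 6622781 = 1.56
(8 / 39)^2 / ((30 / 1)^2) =16 / 342225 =0.00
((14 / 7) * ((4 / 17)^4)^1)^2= 262144 / 6975757441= 0.00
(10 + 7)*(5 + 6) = 187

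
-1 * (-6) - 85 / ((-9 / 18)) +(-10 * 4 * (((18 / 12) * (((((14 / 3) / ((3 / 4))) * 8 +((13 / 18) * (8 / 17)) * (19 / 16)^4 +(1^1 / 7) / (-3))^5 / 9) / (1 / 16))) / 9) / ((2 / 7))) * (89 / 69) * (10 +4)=-991315908312838991352876782832617009353583381 / 4067031891493589429398546409324544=-243744316435.34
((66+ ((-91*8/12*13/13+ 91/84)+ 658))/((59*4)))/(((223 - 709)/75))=-199325/458784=-0.43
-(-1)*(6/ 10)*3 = 9/ 5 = 1.80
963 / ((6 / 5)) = 1605 / 2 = 802.50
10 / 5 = 2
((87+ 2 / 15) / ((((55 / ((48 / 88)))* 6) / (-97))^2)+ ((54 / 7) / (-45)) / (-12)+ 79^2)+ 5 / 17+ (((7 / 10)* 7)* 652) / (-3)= 2255648001823 / 435569750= 5178.61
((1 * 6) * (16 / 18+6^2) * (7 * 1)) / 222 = 2324 / 333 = 6.98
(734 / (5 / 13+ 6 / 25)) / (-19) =-238550 / 3857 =-61.85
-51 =-51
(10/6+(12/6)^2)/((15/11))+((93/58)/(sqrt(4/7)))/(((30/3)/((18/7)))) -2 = 2.70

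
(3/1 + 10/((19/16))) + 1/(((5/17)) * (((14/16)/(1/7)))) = 55749/4655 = 11.98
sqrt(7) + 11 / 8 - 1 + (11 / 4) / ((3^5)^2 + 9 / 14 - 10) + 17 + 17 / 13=sqrt(7) + 1606000369 / 85961720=21.33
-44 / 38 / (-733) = 22 / 13927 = 0.00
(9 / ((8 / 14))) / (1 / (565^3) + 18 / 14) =79539697125 / 6493036528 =12.25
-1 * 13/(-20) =13/20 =0.65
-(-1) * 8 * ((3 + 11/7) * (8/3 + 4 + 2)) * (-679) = -645632/3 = -215210.67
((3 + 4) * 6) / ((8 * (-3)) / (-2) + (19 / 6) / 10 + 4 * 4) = 2520 / 1699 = 1.48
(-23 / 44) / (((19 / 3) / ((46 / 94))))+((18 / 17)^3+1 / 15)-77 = -219449691589 / 2895623940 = -75.79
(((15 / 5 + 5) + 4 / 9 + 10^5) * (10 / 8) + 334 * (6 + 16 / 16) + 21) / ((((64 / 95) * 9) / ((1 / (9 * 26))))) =54450485 / 606528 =89.77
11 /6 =1.83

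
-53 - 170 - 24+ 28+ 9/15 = -1092/5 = -218.40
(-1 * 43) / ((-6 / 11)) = 473 / 6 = 78.83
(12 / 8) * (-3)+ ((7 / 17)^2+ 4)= -191 / 578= -0.33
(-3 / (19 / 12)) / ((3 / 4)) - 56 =-1112 / 19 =-58.53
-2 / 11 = -0.18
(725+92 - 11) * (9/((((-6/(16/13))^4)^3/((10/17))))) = 42606075576320/1799029744827343821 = 0.00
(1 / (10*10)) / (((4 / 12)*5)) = 3 / 500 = 0.01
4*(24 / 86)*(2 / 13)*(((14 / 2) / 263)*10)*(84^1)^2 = 47416320 / 147017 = 322.52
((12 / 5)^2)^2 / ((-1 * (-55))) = 20736 / 34375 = 0.60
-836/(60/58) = -12122/15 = -808.13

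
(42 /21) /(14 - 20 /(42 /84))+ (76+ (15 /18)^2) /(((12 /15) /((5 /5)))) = 179321 /1872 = 95.79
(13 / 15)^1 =13 / 15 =0.87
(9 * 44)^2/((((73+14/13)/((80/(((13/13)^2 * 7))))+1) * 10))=16308864/7781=2095.99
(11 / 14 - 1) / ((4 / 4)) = -3 / 14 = -0.21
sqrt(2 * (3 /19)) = sqrt(114) /19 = 0.56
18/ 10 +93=474/ 5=94.80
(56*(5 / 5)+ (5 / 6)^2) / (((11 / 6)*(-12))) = -2041 / 792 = -2.58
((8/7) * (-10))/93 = -80/651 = -0.12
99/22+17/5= 79/10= 7.90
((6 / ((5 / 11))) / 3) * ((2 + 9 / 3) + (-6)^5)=-170962 / 5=-34192.40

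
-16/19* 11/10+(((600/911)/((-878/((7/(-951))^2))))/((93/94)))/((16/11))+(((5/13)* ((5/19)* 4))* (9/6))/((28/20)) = -95486352198000509/193865539553668710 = -0.49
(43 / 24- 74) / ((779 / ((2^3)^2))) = -13864 / 2337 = -5.93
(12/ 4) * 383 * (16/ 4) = 4596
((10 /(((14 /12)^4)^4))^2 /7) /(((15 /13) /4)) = 2759002518114752306589204480 /7730993719707444524137094407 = 0.36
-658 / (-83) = 658 / 83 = 7.93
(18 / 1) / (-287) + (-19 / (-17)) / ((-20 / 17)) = -5813 / 5740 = -1.01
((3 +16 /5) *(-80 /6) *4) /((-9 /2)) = 1984 /27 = 73.48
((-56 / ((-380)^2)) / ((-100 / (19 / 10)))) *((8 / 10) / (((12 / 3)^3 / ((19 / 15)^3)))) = 0.00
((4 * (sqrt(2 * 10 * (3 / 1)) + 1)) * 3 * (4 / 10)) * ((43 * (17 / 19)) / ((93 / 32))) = 555.75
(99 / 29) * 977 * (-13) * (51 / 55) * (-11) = 64127349 / 145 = 442257.58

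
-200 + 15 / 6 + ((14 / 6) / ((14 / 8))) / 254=-150491 / 762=-197.49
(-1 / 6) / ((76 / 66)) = -11 / 76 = -0.14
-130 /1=-130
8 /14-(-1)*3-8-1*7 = -80 /7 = -11.43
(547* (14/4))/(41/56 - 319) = -107212/17823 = -6.02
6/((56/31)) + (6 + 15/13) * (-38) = -268.52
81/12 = 6.75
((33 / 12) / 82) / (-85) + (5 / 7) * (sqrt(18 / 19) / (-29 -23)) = -15 * sqrt(38) / 6916 -11 / 27880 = -0.01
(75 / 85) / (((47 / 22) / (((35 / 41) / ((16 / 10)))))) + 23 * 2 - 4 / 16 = 1505943 / 32759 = 45.97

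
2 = 2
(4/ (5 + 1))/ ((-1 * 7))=-2/ 21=-0.10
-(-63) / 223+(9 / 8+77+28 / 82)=5760015 / 73144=78.75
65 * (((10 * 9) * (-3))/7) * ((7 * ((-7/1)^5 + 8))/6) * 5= 245685375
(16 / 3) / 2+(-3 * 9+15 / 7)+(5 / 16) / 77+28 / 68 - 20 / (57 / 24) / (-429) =-337627175 / 15519504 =-21.76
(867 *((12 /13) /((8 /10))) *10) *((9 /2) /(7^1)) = 585225 /91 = 6431.04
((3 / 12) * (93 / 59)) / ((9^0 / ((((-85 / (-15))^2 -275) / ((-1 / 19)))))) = 643777 / 354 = 1818.58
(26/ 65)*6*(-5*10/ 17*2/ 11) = -240/ 187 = -1.28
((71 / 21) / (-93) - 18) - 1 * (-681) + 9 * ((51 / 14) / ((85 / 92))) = 6820358 / 9765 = 698.45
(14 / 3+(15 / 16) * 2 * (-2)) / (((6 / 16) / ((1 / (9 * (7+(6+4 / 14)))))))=0.02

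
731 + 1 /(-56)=40935 /56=730.98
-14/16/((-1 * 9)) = 7/72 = 0.10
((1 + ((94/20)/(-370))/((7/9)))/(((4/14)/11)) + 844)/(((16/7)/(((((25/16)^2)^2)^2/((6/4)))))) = 278814263916015625/30511447670784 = 9138.02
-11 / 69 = -0.16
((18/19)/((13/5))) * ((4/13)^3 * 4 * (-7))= -0.30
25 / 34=0.74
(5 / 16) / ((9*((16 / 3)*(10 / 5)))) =5 / 1536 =0.00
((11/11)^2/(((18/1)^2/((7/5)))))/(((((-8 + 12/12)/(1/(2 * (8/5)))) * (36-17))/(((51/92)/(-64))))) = 17/193314816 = 0.00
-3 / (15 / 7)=-7 / 5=-1.40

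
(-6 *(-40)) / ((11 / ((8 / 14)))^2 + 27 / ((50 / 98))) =96000 / 169393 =0.57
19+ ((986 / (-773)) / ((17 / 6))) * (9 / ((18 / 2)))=14339 / 773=18.55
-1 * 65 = -65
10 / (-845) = -2 / 169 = -0.01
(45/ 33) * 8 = 120/ 11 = 10.91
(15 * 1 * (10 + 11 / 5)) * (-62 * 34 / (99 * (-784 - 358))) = 64294 / 18843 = 3.41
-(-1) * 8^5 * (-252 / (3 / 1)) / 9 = -917504 / 3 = -305834.67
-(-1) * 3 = 3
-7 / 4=-1.75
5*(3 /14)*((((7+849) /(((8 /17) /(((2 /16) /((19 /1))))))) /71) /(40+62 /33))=900405 /208803616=0.00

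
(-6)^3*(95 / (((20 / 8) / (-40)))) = 328320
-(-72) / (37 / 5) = 360 / 37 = 9.73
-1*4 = -4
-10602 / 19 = -558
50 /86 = 25 /43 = 0.58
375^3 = 52734375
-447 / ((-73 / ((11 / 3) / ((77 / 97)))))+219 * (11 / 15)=482598 / 2555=188.88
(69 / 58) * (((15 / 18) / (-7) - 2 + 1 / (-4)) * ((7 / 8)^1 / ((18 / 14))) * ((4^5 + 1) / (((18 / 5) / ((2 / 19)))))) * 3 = -164199875 / 952128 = -172.46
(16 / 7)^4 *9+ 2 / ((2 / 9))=611433 / 2401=254.66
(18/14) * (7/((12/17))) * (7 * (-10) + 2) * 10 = -8670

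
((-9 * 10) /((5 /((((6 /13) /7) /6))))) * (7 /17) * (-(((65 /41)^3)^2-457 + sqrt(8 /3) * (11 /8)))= -37716817455216 /1049773037261 + 33 * sqrt(6) /442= -35.75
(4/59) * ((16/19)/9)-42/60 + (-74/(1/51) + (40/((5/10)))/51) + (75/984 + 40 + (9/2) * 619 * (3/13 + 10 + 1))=27550.26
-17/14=-1.21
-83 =-83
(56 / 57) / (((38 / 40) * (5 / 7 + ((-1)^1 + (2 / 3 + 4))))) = 0.24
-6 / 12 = -1 / 2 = -0.50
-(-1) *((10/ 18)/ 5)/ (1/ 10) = 10/ 9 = 1.11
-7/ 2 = -3.50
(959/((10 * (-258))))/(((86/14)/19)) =-127547/110940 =-1.15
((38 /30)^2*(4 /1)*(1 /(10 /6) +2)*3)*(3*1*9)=168948 /125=1351.58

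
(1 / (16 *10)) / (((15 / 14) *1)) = 7 / 1200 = 0.01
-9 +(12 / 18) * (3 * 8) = 7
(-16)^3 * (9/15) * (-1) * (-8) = -98304/5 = -19660.80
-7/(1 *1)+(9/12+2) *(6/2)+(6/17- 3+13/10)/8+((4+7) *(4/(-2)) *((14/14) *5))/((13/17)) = -2524077/17680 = -142.76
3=3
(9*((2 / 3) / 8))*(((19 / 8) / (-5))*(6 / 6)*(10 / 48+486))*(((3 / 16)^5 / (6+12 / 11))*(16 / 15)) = -65848167 / 10905190400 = -0.01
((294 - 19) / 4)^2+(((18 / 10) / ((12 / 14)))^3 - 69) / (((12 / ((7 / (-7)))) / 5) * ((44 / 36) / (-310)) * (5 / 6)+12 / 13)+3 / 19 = 598255687811 / 128310800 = 4662.55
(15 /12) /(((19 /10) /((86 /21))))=1075 /399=2.69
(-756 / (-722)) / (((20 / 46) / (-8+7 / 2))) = -39123 / 3610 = -10.84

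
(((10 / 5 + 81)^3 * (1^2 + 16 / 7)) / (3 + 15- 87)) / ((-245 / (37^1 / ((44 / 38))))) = 401966261 / 113190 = 3551.25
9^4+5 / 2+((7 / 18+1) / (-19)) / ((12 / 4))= 3367063 / 513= 6563.48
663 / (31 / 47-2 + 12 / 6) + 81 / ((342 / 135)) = 1037.17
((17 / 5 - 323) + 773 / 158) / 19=-248619 / 15010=-16.56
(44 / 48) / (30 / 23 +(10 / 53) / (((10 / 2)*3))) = 13409 / 19264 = 0.70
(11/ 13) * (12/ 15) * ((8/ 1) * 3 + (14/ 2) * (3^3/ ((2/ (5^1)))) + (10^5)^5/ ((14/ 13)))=2860000000000000000000152922/ 455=6285714285714285714286050.00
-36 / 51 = -12 / 17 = -0.71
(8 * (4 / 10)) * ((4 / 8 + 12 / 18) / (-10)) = -0.37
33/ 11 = 3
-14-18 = -32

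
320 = 320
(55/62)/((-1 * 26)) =-55/1612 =-0.03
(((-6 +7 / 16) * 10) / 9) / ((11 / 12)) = -445 / 66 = -6.74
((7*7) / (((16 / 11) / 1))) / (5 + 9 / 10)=2695 / 472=5.71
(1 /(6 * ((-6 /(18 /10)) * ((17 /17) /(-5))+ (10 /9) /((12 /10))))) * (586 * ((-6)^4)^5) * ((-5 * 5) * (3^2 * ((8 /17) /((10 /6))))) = -10412592990961753128960 /731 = -14244313257129621243.45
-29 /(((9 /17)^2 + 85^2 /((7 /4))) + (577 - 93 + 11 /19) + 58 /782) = -25637479 /4078573551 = -0.01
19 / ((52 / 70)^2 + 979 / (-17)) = -395675 / 1187783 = -0.33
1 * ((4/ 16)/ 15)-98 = -5879/ 60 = -97.98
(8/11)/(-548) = -2/1507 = -0.00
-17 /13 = -1.31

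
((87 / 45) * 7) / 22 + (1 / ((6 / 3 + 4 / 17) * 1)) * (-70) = -30.70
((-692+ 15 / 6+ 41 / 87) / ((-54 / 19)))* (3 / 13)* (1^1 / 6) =2277929 / 244296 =9.32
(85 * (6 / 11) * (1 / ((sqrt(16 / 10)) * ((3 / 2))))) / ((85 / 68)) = 68 * sqrt(10) / 11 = 19.55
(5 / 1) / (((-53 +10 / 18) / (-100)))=9.53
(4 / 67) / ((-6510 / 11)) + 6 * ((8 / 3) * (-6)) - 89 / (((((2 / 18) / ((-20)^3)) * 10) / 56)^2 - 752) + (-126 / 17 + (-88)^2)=3463116656747824800619724 / 453245608024469892555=7640.71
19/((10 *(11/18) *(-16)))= -171/880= -0.19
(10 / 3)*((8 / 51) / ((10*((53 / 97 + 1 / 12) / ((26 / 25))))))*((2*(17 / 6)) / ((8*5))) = 10088 / 824625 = 0.01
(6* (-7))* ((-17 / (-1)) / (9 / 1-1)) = -357 / 4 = -89.25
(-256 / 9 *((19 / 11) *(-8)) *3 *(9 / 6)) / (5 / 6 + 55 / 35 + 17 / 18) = 1225728 / 2321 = 528.10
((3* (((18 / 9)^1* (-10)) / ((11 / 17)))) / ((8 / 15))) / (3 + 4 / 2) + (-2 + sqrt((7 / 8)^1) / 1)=-35.84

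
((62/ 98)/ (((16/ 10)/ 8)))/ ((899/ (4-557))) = -395/ 203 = -1.95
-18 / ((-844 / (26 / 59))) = 117 / 12449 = 0.01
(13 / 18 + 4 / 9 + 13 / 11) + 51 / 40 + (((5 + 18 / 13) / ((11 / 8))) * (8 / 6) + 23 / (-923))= 11927389 / 1218360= 9.79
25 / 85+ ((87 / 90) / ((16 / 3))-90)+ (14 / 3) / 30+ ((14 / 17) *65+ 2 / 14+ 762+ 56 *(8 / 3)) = 30009815 / 34272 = 875.64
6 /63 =2 /21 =0.10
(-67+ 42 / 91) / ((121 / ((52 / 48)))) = -865 / 1452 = -0.60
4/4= 1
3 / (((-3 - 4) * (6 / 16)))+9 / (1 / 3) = 181 / 7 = 25.86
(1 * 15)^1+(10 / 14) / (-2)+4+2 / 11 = 2899 / 154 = 18.82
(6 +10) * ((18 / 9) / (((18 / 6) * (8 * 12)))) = 1 / 9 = 0.11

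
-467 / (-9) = 467 / 9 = 51.89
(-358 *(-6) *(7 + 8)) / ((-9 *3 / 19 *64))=-17005 / 48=-354.27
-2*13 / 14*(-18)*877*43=8824374 / 7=1260624.86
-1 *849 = -849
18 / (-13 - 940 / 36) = -81 / 176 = -0.46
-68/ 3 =-22.67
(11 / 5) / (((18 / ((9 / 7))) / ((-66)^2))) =23958 / 35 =684.51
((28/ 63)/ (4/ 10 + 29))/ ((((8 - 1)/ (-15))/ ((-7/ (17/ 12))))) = 400/ 2499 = 0.16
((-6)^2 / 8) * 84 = 378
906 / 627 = 1.44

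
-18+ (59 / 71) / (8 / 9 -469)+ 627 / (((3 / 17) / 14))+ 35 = 14884060826 / 299123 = 49759.00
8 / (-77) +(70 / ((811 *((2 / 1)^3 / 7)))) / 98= -51519 / 499576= -0.10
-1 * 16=-16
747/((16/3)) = 2241/16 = 140.06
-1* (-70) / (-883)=-0.08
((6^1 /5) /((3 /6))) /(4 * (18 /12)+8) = 6 /35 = 0.17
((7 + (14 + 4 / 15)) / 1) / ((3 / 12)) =1276 / 15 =85.07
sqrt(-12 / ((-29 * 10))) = sqrt(870) / 145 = 0.20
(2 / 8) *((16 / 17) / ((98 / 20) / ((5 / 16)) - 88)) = -25 / 7684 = -0.00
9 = 9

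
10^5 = 100000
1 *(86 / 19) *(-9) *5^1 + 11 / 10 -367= -108221 / 190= -569.58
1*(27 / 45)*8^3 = 1536 / 5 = 307.20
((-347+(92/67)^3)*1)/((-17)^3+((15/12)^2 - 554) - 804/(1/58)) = 0.01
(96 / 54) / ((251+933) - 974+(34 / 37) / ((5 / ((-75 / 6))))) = 592 / 69165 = 0.01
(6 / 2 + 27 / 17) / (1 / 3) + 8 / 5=1306 / 85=15.36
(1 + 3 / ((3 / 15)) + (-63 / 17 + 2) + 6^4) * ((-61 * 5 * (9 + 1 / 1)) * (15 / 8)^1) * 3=-1528621875 / 68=-22479733.46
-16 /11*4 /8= -8 /11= -0.73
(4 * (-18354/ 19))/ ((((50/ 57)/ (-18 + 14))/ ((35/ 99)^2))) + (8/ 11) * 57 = 2443400/ 1089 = 2243.71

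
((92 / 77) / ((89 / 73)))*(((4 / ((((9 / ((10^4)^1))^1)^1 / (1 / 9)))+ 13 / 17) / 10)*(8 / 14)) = 9147903896 / 330280335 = 27.70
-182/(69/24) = -63.30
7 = 7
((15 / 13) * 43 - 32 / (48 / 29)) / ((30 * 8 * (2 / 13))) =1181 / 1440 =0.82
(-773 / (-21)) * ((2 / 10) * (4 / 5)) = 3092 / 525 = 5.89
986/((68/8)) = 116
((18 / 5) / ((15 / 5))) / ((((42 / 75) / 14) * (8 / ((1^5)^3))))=15 / 4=3.75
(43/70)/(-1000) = -43/70000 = -0.00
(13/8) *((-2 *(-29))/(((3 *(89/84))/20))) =52780/89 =593.03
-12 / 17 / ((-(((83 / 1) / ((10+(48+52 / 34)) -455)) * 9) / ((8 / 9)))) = -96 / 289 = -0.33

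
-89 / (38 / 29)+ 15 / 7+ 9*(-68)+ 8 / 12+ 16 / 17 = -9172927 / 13566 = -676.17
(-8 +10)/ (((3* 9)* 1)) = 2/ 27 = 0.07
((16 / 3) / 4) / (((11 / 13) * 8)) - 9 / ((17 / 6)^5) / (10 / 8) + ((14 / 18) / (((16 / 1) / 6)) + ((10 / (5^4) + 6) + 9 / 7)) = 7.75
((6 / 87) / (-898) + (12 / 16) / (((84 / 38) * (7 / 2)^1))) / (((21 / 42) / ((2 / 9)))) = 27467 / 638029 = 0.04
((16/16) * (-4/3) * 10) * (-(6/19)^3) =2880/6859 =0.42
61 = 61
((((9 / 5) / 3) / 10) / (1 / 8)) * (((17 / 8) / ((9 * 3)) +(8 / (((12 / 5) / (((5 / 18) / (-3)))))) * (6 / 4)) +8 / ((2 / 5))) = 4237 / 450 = 9.42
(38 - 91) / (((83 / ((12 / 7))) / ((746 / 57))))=-158152 / 11039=-14.33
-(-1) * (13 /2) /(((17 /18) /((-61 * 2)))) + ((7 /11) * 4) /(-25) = -3925826 /4675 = -839.75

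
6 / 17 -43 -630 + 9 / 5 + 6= -56512 / 85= -664.85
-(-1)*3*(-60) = -180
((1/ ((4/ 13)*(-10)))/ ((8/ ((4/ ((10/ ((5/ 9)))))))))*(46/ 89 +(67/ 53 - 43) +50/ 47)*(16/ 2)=5786534/ 1995291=2.90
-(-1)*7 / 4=7 / 4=1.75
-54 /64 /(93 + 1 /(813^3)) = -14508930519 /1599206563904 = -0.01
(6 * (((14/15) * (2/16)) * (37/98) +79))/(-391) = -66397/54740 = -1.21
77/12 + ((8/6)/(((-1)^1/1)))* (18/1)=-17.58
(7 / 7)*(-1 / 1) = -1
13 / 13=1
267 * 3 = 801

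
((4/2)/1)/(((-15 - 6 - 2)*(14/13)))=-13/161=-0.08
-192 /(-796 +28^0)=64 /265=0.24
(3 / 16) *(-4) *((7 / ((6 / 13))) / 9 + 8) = -523 / 72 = -7.26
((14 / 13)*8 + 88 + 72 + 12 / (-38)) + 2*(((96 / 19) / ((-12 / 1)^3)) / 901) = 337091117 / 2002923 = 168.30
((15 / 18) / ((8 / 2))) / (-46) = -5 / 1104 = -0.00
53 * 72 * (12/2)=22896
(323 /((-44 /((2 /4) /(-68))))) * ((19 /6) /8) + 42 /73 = 735985 /1233408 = 0.60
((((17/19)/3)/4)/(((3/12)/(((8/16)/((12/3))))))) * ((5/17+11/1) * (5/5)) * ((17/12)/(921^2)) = 34/48349737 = 0.00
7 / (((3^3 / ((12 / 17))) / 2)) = 56 / 153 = 0.37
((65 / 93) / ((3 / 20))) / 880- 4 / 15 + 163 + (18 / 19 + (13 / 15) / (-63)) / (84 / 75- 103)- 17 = 9090255569261 / 62377609140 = 145.73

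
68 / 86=34 / 43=0.79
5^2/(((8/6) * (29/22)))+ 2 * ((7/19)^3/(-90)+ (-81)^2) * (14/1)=3288993140779/17901990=183722.21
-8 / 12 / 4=-1 / 6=-0.17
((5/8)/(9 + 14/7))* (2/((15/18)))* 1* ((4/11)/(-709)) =-6/85789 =-0.00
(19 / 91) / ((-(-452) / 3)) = 57 / 41132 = 0.00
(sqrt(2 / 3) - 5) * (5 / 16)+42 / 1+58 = 5 * sqrt(6) / 48+1575 / 16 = 98.69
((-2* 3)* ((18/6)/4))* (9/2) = -81/4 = -20.25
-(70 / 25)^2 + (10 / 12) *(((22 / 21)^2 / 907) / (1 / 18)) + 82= 247252466 / 3333225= 74.18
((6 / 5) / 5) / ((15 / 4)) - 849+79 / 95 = -848.10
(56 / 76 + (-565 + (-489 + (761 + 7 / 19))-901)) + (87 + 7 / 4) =-83915 / 76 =-1104.14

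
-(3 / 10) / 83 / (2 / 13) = -39 / 1660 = -0.02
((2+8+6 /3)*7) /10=42 /5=8.40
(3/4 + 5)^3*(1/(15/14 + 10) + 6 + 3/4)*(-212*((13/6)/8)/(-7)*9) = 106657710549/1111040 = 95998.08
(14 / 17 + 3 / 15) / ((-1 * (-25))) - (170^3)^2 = -51292334124999913 / 2125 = -24137568999999.96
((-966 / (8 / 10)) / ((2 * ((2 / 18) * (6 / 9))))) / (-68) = 119.86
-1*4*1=-4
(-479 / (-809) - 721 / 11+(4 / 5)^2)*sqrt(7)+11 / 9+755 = 6806 / 9 - 14308116*sqrt(7) / 222475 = 586.07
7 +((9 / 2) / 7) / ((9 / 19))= 117 / 14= 8.36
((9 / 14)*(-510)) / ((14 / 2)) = -2295 / 49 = -46.84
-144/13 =-11.08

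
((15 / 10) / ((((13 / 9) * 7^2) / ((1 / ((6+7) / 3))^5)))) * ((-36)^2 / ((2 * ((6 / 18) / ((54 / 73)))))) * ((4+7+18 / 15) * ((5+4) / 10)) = 94530599316 / 431637394825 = 0.22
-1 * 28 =-28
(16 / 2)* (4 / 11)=32 / 11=2.91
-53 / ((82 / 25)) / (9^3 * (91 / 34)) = -22525 / 2719899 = -0.01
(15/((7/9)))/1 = 135/7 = 19.29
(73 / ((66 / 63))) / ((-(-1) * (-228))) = -511 / 1672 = -0.31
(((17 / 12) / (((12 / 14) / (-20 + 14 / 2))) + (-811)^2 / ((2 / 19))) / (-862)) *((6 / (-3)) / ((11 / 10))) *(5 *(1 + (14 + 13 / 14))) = 228007169525 / 217224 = 1049640.78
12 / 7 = 1.71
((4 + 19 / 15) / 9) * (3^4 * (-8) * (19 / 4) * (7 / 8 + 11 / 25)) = -1184289 / 500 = -2368.58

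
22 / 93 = 0.24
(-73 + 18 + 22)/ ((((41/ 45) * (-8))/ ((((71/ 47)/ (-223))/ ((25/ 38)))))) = -400653/ 8594420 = -0.05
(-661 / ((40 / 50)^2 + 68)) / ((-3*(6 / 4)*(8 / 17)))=280925 / 61776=4.55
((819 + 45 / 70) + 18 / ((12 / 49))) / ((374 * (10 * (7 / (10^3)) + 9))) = 312600 / 1187263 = 0.26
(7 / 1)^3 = 343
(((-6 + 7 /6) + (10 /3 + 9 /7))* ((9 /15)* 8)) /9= -4 /35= -0.11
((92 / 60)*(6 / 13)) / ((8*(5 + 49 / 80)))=92 / 5837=0.02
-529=-529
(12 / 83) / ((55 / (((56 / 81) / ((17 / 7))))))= 1568 / 2095335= 0.00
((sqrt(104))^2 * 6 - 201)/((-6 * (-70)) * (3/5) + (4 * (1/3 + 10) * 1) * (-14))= -1269/980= -1.29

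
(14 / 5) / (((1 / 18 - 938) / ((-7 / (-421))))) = -1764 / 35538715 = -0.00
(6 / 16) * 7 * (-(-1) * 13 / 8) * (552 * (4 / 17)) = 18837 / 34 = 554.03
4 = 4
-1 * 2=-2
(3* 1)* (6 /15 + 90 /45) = 36 /5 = 7.20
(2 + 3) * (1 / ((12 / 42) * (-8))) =-2.19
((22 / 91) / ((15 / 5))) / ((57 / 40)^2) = 35200 / 886977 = 0.04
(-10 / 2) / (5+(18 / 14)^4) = -12005 / 18566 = -0.65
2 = 2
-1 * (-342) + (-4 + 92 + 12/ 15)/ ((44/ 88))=2598/ 5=519.60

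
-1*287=-287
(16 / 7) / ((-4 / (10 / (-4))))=10 / 7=1.43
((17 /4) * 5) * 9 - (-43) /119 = 91207 /476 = 191.61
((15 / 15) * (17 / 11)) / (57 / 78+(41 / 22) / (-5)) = 1105 / 256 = 4.32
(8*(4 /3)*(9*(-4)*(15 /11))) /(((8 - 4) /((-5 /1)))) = 7200 /11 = 654.55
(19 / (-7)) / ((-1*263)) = 19 / 1841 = 0.01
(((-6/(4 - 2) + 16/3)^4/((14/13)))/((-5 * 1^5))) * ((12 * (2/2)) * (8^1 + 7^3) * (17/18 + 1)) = -45085.44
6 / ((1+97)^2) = 3 / 4802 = 0.00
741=741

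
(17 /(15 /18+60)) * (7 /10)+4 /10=1087 /1825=0.60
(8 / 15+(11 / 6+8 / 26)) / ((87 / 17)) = 17731 / 33930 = 0.52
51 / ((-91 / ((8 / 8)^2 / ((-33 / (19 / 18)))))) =323 / 18018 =0.02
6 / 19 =0.32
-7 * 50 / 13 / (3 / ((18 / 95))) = -420 / 247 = -1.70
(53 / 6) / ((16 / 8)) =53 / 12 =4.42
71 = 71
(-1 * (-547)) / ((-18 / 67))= -36649 / 18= -2036.06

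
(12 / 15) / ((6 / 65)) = 26 / 3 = 8.67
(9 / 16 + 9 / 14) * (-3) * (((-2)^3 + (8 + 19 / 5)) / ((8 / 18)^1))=-13851 / 448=-30.92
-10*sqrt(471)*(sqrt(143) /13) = -10*sqrt(67353) /13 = -199.63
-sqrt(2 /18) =-1 /3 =-0.33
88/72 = 11/9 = 1.22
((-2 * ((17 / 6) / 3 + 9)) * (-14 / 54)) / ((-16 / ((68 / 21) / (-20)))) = 3043 / 58320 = 0.05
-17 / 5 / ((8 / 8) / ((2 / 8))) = -17 / 20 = -0.85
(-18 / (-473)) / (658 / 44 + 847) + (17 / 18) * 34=26183725 / 815409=32.11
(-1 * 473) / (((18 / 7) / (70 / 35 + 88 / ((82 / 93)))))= -6910057 / 369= -18726.44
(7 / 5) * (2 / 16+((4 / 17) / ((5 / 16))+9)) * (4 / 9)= 15673 / 2550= 6.15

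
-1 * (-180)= 180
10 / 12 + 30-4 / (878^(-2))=-18501031 / 6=-3083505.17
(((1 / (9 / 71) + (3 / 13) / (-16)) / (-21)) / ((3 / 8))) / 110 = -0.01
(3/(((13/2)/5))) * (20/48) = 25/26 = 0.96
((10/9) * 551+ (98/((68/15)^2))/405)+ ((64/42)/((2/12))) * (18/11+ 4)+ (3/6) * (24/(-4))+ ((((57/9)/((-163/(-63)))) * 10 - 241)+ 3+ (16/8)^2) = 13094187459/29017912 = 451.24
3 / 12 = 1 / 4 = 0.25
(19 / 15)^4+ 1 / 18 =266267 / 101250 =2.63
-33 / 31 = -1.06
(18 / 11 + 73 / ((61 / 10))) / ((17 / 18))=164304 / 11407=14.40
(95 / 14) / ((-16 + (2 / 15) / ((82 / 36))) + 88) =19475 / 206808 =0.09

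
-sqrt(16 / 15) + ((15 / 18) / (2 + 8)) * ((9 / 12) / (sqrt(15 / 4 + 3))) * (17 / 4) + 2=-4 * sqrt(15) / 15 + 17 * sqrt(3) / 288 + 2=1.07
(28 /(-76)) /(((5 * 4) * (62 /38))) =-7 /620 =-0.01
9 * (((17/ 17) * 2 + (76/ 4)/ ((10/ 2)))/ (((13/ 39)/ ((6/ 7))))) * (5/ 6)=783/ 7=111.86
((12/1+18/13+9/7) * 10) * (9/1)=120150/91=1320.33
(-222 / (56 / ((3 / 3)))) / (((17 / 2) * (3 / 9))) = -333 / 238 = -1.40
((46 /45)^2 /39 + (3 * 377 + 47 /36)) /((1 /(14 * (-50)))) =-2503926523 /3159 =-792632.64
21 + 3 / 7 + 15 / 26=4005 / 182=22.01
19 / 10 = 1.90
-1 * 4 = -4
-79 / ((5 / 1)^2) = -3.16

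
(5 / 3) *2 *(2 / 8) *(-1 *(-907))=755.83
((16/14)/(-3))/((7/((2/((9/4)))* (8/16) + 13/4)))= -38/189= -0.20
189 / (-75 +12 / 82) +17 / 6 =631 / 2046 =0.31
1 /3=0.33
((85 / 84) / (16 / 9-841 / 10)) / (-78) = 425 / 2696876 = 0.00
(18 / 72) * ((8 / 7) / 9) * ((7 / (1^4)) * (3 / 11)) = 2 / 33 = 0.06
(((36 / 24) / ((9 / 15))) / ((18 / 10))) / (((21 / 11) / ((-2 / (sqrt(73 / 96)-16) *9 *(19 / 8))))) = 5225 *sqrt(438) / 1029126 + 334400 / 171521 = 2.06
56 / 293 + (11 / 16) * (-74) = -118803 / 2344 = -50.68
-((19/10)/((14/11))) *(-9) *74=69597/70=994.24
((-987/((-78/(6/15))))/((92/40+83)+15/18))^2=974169/282105616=0.00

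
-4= -4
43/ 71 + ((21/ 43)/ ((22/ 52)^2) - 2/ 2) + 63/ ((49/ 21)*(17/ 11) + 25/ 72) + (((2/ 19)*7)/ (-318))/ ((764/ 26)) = 24386548521586307/ 1334778892768266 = 18.27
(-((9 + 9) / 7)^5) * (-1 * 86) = 162502848 / 16807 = 9668.76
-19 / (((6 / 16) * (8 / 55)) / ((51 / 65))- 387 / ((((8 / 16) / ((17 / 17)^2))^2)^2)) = 3553 / 1157891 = 0.00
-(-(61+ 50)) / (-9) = -37 / 3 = -12.33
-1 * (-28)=28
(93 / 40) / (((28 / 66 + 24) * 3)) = 33 / 1040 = 0.03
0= 0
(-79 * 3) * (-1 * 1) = 237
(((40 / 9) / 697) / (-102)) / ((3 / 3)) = -20 / 319923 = -0.00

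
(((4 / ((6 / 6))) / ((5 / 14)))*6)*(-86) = -28896 / 5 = -5779.20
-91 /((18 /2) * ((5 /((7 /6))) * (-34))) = 637 /9180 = 0.07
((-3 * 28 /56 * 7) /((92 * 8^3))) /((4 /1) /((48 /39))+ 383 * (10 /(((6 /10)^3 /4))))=-567 /180416586752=-0.00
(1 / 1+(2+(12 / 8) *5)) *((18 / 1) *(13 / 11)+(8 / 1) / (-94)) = 115017 / 517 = 222.47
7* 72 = 504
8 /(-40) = -0.20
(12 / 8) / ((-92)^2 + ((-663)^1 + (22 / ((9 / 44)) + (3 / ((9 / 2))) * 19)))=27 / 142582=0.00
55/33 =5/3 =1.67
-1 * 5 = -5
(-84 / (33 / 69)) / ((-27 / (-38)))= -24472 / 99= -247.19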